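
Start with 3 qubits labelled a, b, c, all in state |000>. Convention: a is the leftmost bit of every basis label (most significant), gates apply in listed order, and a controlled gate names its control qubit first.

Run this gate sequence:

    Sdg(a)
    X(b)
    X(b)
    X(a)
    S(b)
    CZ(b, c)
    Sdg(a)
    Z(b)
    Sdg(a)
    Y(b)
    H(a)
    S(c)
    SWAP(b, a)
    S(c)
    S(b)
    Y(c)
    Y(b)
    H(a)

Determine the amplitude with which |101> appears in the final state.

The final state's coefficient on |101> equals 1/2.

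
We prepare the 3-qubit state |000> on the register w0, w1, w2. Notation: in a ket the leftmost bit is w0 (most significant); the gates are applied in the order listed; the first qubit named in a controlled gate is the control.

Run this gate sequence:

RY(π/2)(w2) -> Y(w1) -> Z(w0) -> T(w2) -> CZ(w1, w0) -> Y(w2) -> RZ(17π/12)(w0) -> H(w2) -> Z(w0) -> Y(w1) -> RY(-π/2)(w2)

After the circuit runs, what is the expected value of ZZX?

In the final state, ZZX has expectation sqrt(2)/2.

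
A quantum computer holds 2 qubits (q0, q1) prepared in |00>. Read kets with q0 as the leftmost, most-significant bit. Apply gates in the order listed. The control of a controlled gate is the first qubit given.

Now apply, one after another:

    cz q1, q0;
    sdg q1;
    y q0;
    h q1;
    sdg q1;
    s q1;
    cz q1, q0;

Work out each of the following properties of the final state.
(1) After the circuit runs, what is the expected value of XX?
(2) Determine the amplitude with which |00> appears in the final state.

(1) The expectation value of XX is 0.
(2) The amplitude on |00> is 0.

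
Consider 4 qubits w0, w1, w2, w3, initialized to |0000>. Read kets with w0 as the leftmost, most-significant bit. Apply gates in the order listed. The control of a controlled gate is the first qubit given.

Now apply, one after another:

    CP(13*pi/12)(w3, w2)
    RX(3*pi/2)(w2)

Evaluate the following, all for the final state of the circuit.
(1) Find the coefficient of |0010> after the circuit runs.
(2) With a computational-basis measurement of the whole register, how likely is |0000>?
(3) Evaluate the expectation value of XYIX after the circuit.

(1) The amplitude on |0010> is -sqrt(2)*I/2.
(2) The probability of measuring |0000> is 1/2.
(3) The expectation value of XYIX is 0.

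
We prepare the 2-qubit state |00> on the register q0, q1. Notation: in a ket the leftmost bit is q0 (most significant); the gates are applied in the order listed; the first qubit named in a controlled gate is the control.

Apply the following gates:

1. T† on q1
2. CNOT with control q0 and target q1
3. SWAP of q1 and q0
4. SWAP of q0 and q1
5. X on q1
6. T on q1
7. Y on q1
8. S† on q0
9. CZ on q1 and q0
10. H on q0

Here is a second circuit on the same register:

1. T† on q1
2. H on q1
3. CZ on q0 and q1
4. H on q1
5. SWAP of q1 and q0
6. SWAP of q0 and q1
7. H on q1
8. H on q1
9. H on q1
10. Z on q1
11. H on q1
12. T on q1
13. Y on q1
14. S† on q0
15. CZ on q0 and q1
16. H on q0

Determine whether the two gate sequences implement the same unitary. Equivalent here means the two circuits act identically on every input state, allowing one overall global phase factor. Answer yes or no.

Yes: on every input state the two circuits agree up to one overall phase factor.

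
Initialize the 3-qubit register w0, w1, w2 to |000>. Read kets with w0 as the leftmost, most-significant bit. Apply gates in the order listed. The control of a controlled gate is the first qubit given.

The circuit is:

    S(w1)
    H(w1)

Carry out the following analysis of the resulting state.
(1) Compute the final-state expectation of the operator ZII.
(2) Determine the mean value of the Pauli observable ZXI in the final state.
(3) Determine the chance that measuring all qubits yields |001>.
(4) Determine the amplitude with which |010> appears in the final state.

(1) The observable ZII averages to 1.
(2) The observable ZXI averages to 1.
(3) A full measurement returns |001> with probability 0.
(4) |010> carries amplitude sqrt(2)/2 in the final state.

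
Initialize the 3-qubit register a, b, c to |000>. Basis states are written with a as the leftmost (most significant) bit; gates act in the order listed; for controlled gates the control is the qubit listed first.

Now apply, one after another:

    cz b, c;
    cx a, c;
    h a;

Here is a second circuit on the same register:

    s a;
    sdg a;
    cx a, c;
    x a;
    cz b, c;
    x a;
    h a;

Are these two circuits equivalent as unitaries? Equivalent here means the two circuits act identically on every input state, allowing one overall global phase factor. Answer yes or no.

No, they are not equivalent — no single phase factor reconciles the two unitaries.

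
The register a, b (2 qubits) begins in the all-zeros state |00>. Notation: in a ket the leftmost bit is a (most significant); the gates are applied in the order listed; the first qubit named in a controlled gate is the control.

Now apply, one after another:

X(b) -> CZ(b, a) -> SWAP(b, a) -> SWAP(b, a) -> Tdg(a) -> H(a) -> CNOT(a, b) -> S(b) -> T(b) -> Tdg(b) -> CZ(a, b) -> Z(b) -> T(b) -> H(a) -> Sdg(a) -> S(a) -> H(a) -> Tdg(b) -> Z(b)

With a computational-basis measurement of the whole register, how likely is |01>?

The probability of measuring |01> is 1/2. Key observation: the block from step 12 through step 19 cancels to the identity and can be dropped.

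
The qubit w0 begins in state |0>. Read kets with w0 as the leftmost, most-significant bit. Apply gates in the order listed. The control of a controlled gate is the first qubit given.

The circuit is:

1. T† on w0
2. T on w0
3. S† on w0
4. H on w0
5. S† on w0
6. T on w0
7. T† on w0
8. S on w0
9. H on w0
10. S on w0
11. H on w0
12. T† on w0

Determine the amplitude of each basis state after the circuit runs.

The resulting statevector has amplitude sqrt(2)/2 on |0>, -sqrt(2)*exp(3*I*pi/4)/2 on |1>. Key observation: steps 3-10 multiply out to the identity, so the circuit reduces to the remaining gates.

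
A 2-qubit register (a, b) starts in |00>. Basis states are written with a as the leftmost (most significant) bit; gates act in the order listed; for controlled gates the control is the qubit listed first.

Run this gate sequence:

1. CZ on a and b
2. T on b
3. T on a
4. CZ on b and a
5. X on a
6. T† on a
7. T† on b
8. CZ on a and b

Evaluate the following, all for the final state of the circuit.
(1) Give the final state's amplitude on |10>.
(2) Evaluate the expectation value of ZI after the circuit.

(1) |10> carries amplitude exp(-I*pi/4) in the final state.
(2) In the final state, ZI has expectation -1.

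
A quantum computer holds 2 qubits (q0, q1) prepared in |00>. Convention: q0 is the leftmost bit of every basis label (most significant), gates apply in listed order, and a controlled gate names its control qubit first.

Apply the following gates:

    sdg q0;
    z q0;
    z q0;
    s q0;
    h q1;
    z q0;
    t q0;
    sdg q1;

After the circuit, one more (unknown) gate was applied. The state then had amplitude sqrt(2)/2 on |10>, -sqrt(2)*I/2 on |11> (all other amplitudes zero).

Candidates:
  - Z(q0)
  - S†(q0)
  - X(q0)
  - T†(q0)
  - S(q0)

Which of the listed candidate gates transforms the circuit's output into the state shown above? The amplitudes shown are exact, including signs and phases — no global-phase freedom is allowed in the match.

It was X(q0) that produced the state shown. Key observation: gates 1-4 undo each other exactly, leaving only the rest of the circuit to track.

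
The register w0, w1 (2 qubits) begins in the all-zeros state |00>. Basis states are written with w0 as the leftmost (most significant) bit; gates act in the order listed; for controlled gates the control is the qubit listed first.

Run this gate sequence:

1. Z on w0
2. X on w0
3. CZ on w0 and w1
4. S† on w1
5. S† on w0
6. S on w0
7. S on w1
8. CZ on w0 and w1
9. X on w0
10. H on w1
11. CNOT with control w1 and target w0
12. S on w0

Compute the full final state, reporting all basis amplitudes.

After the circuit, the state carries amplitude sqrt(2)/2 on |00>, 0 on |01>, 0 on |10>, sqrt(2)*I/2 on |11>. Key observation: steps 2-9 multiply out to the identity, so the circuit reduces to the remaining gates.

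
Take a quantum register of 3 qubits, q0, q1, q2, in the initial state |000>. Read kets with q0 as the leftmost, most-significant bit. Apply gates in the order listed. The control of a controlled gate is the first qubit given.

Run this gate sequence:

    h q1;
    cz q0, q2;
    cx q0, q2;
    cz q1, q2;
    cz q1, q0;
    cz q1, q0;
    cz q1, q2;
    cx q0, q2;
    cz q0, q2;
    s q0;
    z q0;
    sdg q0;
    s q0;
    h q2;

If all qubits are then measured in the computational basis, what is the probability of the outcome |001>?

The probability of measuring |001> is 1/4. Key observation: the block from step 2 through step 9 cancels to the identity and can be dropped.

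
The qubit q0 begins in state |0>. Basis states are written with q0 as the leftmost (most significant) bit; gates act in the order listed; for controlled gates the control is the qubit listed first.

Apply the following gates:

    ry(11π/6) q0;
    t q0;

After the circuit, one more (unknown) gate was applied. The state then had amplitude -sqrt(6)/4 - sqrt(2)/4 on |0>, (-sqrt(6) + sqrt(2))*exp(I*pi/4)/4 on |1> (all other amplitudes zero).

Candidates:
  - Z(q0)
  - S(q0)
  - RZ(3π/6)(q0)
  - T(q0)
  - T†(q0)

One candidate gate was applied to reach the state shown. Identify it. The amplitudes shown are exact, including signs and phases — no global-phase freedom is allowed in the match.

The applied gate was Z(q0).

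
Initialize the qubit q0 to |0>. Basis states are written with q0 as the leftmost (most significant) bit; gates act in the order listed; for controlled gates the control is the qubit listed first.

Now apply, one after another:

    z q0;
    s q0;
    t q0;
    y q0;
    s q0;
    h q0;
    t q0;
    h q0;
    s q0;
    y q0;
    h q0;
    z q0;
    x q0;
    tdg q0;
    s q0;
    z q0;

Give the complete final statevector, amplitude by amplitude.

The final amplitudes are sqrt(2)*(1 - I + sqrt(2)*I)/4 on |0>, sqrt(2)*(1 + I + sqrt(2)*I)/4 on |1>.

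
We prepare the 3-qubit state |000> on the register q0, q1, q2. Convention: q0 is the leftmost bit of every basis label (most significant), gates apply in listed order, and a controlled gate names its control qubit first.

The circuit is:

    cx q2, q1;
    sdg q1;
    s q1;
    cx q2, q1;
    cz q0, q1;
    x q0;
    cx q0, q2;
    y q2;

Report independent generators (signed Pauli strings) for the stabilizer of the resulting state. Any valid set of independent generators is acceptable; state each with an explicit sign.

The final state is stabilized by the group generated by -ZII, +IZI, +IIZ; other independent generating sets are equally valid.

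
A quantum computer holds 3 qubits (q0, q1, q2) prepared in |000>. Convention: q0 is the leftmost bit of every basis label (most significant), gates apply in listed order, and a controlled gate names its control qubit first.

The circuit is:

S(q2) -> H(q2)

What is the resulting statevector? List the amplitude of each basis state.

The final amplitudes are sqrt(2)/2 on |000>, sqrt(2)/2 on |001>, and 0 on every other basis state.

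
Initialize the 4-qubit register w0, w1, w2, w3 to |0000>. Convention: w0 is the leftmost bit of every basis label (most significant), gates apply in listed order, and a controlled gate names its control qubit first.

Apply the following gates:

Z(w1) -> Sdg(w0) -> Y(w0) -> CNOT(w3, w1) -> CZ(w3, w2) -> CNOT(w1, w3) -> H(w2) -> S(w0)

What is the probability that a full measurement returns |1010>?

Outcome |1010> occurs with probability 1/2.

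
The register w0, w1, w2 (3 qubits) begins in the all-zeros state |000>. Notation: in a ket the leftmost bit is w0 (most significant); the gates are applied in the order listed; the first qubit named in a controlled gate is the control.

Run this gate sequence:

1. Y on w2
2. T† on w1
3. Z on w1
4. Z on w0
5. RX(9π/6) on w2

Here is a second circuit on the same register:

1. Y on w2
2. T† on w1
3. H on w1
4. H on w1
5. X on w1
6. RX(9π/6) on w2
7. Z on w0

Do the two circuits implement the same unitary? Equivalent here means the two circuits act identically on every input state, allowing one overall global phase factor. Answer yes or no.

No, they are not equivalent — no single phase factor reconciles the two unitaries.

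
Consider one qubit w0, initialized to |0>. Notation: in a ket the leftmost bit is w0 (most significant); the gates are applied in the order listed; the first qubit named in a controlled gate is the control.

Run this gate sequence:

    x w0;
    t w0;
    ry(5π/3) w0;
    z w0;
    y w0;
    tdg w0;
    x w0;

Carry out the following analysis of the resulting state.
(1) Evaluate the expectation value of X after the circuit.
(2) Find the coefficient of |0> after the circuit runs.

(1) In the final state, X has expectation sqrt(6)/4.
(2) The amplitude on |0> is -I/2.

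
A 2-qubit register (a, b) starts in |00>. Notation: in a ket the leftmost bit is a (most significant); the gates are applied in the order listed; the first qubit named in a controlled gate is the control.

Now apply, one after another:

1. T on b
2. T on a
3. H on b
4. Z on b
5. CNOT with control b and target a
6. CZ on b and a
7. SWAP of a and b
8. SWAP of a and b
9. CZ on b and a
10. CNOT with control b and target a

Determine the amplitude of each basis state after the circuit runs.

After the circuit, the state carries amplitude sqrt(2)/2 on |00>, -sqrt(2)/2 on |01>, 0 on |10>, 0 on |11>.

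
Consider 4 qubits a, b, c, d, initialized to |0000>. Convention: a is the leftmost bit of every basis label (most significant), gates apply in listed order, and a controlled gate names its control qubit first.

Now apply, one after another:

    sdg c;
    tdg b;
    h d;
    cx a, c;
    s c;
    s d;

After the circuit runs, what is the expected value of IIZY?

The observable IIZY averages to 1.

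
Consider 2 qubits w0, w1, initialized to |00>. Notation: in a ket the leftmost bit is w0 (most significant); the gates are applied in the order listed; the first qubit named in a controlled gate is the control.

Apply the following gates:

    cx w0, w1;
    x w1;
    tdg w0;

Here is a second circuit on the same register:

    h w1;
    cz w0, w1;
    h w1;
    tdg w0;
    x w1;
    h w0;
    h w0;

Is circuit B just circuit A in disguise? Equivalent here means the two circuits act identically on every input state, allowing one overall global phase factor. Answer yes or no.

Yes: on every input state the two circuits agree up to one overall phase factor.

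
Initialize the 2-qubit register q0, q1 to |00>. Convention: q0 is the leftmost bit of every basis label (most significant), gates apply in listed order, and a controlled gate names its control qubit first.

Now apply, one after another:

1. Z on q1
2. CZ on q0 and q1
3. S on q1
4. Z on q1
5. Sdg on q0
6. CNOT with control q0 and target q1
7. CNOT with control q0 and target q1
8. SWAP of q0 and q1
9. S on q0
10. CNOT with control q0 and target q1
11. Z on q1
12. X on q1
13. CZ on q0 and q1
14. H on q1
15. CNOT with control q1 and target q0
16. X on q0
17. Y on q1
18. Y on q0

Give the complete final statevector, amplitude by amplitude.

The resulting statevector has amplitude 0 on |00>, sqrt(2)/2 on |01>, -sqrt(2)/2 on |10>, 0 on |11>.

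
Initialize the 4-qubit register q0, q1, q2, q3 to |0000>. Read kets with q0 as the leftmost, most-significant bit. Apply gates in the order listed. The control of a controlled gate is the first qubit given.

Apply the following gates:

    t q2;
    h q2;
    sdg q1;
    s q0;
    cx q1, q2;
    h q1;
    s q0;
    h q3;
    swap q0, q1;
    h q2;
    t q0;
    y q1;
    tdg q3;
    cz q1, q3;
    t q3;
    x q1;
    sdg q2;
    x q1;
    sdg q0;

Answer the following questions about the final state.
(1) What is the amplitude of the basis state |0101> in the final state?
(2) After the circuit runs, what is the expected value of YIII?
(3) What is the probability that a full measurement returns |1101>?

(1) |0101> carries amplitude -I/2 in the final state.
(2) In the final state, YIII has expectation -sqrt(2)/2.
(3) The probability of measuring |1101> is 1/4.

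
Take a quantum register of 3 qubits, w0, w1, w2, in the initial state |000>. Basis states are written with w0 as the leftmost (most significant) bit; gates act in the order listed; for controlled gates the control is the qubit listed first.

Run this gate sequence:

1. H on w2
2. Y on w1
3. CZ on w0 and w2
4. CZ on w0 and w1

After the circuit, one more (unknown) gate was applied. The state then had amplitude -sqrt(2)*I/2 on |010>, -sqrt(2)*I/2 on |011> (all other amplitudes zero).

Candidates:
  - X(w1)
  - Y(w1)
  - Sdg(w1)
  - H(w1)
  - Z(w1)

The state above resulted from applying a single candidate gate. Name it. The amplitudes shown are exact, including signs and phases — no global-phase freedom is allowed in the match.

The unique candidate consistent with the amplitudes is Z(w1).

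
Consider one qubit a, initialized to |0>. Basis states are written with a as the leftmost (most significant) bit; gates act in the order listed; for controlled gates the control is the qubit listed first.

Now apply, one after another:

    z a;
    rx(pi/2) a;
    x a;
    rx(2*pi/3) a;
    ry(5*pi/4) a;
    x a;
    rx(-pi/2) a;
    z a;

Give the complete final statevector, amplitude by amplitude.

The final amplitudes are -sqrt(2 - sqrt(2))/4 - I*sqrt(sqrt(2) + 2)/4 on |0>, -sqrt(3)*sqrt(sqrt(2) + 2)/4 - sqrt(3)*I*sqrt(2 - sqrt(2))/4 on |1>.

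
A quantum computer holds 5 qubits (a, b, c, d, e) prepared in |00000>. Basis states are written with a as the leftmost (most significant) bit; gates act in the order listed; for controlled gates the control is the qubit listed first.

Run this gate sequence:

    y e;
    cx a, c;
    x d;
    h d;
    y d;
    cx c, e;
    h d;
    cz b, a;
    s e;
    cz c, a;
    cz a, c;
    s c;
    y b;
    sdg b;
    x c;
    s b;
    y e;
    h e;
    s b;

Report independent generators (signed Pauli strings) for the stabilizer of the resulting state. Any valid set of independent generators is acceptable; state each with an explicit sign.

One valid set of independent stabilizer generators is +IIIIX, +ZIIII, -IZIII, -IIZII, +IIIZI (any independent generating set of the same group is equally correct).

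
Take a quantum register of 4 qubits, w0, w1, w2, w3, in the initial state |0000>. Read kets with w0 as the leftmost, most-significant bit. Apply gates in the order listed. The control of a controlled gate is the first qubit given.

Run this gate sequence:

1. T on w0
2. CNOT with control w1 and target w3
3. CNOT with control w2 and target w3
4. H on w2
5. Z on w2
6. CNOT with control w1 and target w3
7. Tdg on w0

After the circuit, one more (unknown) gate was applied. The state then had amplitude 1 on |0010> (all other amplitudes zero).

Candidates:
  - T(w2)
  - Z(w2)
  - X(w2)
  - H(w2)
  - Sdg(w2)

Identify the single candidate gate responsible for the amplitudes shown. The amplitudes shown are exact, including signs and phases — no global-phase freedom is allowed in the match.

It was H(w2) that produced the state shown.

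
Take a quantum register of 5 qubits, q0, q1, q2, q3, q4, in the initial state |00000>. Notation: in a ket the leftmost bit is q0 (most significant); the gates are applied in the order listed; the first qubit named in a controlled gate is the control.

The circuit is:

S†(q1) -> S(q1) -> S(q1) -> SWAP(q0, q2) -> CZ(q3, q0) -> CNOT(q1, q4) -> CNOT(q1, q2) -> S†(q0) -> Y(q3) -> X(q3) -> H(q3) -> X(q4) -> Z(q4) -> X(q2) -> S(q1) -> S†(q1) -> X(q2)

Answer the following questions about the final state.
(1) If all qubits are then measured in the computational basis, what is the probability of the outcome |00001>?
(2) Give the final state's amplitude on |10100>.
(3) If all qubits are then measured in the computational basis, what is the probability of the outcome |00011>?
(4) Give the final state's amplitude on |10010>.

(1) A full measurement returns |00001> with probability 1/2.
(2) The final state's coefficient on |10100> equals 0.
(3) The probability of measuring |00011> is 1/2.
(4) |10010> carries amplitude 0 in the final state.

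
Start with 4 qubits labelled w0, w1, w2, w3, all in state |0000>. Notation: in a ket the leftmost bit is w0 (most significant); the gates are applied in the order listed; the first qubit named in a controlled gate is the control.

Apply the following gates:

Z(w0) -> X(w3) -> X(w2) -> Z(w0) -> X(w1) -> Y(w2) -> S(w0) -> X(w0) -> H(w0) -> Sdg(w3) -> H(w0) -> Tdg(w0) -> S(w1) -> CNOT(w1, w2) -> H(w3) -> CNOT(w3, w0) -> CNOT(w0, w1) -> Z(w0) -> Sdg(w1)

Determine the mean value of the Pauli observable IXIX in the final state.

The observable IXIX averages to 0.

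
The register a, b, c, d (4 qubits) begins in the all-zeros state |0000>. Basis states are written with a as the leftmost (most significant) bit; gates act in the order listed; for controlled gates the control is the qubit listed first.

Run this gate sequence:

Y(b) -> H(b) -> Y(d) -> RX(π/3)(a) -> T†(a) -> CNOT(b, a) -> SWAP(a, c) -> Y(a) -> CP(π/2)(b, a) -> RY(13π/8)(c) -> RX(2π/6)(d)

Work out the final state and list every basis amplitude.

After the circuit, the state carries amplitude 0 on |0000>, 0 on |0001>, 0 on |0010>, 0 on |0011>, 0 on |0100>, 0 on |0101>, 0 on |0110>, 0 on |0111>, sqrt(6)*cos(3*pi/16)/8 - sqrt(2)*I*exp(-I*pi/4)*sin(3*pi/16)/8 on |1000>, sqrt(6)*exp(-I*pi/4)*sin(3*pi/16)/8 + 3*sqrt(2)*I*cos(3*pi/16)/8 on |1001>, -sqrt(6)*sin(3*pi/16)/8 - sqrt(2)*I*exp(-I*pi/4)*cos(3*pi/16)/8 on |1010>, -3*sqrt(2)*I*sin(3*pi/16)/8 + sqrt(6)*exp(-I*pi/4)*cos(3*pi/16)/8 on |1011>, -sqrt(6)*I*sin(3*pi/16)/8 - sqrt(2)*exp(-I*pi/4)*cos(3*pi/16)/8 on |1100>, 3*sqrt(2)*sin(3*pi/16)/8 - sqrt(6)*I*exp(-I*pi/4)*cos(3*pi/16)/8 on |1101>, -sqrt(6)*I*cos(3*pi/16)/8 + sqrt(2)*exp(-I*pi/4)*sin(3*pi/16)/8 on |1110>, 3*sqrt(2)*cos(3*pi/16)/8 + sqrt(6)*I*exp(-I*pi/4)*sin(3*pi/16)/8 on |1111>.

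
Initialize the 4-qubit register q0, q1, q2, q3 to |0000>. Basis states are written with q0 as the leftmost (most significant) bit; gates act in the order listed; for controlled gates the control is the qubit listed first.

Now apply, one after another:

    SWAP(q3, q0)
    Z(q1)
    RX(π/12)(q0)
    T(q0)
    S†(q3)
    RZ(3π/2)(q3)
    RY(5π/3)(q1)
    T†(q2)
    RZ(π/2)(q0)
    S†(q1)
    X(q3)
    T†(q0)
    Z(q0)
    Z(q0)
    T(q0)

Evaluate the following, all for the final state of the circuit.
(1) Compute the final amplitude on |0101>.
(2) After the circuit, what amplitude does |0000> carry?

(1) The final state's coefficient on |0101> equals I*sqrt(2 - sqrt(2))/8 + I*sqrt(3*sqrt(2) + 6)/8. Key observation: gates 12-15 undo each other exactly, leaving only the rest of the circuit to track.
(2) The amplitude on |0000> is 0.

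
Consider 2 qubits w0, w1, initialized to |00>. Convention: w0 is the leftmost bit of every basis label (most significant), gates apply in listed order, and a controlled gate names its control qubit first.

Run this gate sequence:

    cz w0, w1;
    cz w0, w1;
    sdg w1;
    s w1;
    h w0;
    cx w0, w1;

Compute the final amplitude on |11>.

The final state's coefficient on |11> equals sqrt(2)/2. Key observation: steps 1-2 multiply out to the identity, so the circuit reduces to the remaining gates.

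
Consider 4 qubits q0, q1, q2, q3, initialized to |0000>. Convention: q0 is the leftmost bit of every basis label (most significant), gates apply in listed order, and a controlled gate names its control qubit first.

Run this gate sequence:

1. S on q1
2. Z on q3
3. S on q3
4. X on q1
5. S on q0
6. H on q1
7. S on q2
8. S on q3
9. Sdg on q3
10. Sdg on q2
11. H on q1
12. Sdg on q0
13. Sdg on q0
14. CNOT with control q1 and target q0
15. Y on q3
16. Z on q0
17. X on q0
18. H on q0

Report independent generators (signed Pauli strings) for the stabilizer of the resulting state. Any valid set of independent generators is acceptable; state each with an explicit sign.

The final state is stabilized by the group generated by +XIII, -IZII, +IIZI, -IIIZ; other independent generating sets are equally valid. Key observation: gates 5-12 undo each other exactly, leaving only the rest of the circuit to track.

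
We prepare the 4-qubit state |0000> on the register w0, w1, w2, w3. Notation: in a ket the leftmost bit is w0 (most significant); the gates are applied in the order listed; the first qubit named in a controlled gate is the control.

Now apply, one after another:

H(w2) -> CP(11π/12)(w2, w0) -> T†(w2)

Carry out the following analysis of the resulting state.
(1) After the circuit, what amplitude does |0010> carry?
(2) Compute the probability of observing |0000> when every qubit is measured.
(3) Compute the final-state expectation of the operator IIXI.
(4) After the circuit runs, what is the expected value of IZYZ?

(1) |0010> carries amplitude -sqrt(2)*exp(3*I*pi/4)/2 in the final state.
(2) The probability of measuring |0000> is 1/2.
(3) The expectation value of IIXI is sqrt(2)/2.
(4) The observable IZYZ averages to -sqrt(2)/2.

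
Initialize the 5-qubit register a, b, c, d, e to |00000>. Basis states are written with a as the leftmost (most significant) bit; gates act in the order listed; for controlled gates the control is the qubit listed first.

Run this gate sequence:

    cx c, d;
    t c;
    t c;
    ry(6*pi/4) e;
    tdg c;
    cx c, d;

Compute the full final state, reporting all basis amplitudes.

The resulting statevector has amplitude -sqrt(2)/2 on |00000>, sqrt(2)/2 on |00001>, and 0 on every other basis state.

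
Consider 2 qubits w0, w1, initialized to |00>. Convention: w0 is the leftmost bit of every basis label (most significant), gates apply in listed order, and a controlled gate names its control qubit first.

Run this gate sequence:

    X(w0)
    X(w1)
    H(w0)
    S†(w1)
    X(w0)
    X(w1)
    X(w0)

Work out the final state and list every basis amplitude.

The final amplitudes are -sqrt(2)*I/2 on |00>, 0 on |01>, sqrt(2)*I/2 on |10>, 0 on |11>.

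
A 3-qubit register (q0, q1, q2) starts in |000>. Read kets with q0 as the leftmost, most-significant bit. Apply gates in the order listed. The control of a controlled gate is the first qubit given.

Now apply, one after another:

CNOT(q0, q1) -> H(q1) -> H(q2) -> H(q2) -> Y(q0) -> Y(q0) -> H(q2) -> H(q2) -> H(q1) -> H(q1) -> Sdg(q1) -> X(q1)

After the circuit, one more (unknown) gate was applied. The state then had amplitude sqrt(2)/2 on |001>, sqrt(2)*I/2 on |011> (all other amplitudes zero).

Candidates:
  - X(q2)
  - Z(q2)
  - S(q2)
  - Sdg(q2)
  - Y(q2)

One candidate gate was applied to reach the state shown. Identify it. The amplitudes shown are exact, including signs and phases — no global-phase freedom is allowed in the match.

The applied gate was Y(q2). Key observation: the block from step 2 through step 9 cancels to the identity and can be dropped.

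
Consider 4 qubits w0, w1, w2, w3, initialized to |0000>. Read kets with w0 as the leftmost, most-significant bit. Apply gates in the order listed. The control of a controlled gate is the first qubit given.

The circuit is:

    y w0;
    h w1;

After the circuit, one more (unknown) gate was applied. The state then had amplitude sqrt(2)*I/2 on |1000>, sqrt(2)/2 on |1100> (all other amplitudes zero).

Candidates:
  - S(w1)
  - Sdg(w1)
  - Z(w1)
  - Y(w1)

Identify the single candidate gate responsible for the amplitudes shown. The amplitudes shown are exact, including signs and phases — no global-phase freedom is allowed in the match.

It was Sdg(w1) that produced the state shown.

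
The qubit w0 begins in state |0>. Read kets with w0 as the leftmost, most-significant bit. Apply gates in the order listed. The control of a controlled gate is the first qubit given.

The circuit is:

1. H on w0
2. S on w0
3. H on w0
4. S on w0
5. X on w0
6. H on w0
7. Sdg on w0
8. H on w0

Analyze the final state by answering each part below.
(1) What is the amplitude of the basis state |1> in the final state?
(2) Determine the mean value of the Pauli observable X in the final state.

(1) The amplitude on |1> is 1/2 + I/2.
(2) The observable X averages to 1.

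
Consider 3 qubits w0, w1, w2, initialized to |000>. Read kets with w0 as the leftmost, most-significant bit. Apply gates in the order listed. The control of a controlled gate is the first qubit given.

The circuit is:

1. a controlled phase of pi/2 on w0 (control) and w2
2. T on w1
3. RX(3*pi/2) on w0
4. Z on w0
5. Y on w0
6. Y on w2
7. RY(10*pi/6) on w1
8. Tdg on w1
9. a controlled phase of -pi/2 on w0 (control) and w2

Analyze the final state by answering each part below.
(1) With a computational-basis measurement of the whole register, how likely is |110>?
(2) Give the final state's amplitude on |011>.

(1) Outcome |110> occurs with probability 0.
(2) The final state's coefficient on |011> equals sqrt(2)*exp(I*pi/4)/4.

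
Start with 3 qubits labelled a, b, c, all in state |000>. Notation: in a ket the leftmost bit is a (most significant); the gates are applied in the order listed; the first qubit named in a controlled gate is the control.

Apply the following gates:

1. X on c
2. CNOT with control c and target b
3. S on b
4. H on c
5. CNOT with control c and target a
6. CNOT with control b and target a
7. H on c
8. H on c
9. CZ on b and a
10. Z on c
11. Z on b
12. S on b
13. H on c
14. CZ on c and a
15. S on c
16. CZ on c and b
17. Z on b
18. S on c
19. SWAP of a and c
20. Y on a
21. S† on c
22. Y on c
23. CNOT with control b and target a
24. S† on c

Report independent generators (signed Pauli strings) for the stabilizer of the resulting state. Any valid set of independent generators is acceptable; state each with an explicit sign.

One valid set of independent stabilizer generators is +XII, +IIX, -IZI (any independent generating set of the same group is equally correct).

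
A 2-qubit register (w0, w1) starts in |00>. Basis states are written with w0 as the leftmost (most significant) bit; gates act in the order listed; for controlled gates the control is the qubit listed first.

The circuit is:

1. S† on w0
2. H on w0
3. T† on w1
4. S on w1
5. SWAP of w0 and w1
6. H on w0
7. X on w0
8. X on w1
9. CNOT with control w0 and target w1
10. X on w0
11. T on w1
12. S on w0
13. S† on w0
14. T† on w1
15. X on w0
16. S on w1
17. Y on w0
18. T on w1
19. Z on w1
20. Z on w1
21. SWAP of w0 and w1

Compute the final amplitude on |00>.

The final state's coefficient on |00> equals -I/2.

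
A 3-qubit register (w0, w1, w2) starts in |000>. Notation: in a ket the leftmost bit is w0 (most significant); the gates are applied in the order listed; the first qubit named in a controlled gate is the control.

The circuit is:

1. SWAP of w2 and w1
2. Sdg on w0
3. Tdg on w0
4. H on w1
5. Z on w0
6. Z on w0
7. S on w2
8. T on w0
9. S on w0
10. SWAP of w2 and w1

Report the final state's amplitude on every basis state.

The final amplitudes are sqrt(2)/2 on |000>, sqrt(2)/2 on |001>, and 0 on every other basis state.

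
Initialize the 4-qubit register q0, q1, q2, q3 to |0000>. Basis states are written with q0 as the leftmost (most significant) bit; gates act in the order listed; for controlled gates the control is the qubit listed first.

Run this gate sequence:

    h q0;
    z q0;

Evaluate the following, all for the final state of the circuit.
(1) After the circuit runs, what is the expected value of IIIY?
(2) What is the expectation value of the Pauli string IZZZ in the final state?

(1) In the final state, IIIY has expectation 0.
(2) The expectation value of IZZZ is 1.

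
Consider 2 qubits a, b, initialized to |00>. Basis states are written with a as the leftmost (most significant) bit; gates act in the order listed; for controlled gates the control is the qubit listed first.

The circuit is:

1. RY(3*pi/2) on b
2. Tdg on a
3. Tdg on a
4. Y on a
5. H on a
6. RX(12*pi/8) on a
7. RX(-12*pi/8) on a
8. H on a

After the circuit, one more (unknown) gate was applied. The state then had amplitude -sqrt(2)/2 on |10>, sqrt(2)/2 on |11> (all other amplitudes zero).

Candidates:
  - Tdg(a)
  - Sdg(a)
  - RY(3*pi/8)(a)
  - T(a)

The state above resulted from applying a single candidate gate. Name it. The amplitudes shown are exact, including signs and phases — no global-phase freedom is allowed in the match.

It was Sdg(a) that produced the state shown. Key observation: gates 5-8 undo each other exactly, leaving only the rest of the circuit to track.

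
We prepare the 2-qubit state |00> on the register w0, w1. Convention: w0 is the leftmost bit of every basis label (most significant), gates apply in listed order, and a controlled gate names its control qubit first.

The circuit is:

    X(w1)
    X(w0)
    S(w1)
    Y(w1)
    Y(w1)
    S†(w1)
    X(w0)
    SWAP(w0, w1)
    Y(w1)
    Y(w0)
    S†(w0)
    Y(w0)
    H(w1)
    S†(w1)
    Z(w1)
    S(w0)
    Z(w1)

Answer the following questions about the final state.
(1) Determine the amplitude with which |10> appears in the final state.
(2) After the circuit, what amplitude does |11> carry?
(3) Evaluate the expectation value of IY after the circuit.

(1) |10> carries amplitude -sqrt(2)/2 in the final state. Key observation: steps 2-7 multiply out to the identity, so the circuit reduces to the remaining gates.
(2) |11> carries amplitude -sqrt(2)*I/2 in the final state.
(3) The expectation value of IY is 1.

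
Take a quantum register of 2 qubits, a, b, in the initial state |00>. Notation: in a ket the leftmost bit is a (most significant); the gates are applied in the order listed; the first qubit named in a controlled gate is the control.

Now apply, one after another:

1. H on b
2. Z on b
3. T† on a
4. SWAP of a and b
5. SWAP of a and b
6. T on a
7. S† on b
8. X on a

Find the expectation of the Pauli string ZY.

The observable ZY averages to -1. Key observation: steps 3-6 multiply out to the identity, so the circuit reduces to the remaining gates.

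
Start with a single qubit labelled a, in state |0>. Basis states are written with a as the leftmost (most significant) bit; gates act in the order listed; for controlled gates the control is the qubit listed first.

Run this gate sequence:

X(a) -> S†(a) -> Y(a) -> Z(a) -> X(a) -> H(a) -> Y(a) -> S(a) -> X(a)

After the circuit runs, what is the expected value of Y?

The observable Y averages to -1.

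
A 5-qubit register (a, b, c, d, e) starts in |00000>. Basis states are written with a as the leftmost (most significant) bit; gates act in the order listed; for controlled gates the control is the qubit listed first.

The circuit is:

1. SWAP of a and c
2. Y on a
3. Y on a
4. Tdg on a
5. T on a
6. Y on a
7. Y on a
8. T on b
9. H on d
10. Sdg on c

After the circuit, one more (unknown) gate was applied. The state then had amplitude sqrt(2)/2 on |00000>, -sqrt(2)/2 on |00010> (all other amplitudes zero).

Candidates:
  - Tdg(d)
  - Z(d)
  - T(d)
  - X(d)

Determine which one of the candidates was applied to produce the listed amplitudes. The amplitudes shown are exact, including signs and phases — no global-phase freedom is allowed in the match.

The unique candidate consistent with the amplitudes is Z(d).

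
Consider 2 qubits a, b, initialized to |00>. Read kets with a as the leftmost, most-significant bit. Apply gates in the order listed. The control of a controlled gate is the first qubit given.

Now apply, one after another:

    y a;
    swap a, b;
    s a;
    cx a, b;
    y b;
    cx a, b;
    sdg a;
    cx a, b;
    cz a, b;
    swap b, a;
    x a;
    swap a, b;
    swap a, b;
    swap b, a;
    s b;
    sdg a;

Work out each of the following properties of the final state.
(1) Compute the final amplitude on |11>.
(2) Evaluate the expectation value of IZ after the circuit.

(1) |11> carries amplitude 0 in the final state. Key observation: gates 12-13 undo each other exactly, leaving only the rest of the circuit to track.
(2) The observable IZ averages to -1.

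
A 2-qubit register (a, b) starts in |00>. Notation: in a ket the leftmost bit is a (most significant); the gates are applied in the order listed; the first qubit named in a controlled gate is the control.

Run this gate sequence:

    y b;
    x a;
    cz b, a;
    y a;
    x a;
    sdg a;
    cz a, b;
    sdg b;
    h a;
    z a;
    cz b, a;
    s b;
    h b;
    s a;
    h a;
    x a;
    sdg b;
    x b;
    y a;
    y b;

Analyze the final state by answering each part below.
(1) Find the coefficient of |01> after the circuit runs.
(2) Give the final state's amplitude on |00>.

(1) The final state's coefficient on |01> equals sqrt(2)*(1 - I)/4.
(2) The final state's coefficient on |00> equals sqrt(2)*(1 + I)/4.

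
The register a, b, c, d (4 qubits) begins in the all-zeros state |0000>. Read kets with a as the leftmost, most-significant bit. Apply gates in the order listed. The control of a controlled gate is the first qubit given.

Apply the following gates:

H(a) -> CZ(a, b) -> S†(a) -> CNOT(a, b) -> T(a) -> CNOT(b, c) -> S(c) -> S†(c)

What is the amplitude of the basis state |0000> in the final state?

The final state's coefficient on |0000> equals sqrt(2)/2.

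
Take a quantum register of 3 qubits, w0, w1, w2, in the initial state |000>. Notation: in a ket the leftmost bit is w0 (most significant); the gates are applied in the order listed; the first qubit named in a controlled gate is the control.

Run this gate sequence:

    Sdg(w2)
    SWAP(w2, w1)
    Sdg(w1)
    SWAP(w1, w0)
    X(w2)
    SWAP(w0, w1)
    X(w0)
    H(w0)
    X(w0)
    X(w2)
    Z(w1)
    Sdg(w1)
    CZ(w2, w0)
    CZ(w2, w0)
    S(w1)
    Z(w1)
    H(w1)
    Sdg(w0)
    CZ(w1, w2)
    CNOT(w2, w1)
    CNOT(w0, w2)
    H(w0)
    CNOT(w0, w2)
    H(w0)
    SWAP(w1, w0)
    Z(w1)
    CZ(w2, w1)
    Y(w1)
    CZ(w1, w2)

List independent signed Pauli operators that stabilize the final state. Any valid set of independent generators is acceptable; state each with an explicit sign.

The stabilizer group can be generated by +XII, -IYI, -IIY, among other valid generating sets. Key observation: the block from step 11 through step 16 cancels to the identity and can be dropped.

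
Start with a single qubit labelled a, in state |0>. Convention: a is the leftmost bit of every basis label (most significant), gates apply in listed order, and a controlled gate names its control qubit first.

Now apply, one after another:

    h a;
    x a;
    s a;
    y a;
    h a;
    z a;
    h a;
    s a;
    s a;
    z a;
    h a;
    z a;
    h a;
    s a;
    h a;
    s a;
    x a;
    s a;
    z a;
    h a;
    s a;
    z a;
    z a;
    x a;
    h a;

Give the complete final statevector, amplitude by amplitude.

The final amplitudes are -1/2 + I/2 on |0>, -1/2 - I/2 on |1>.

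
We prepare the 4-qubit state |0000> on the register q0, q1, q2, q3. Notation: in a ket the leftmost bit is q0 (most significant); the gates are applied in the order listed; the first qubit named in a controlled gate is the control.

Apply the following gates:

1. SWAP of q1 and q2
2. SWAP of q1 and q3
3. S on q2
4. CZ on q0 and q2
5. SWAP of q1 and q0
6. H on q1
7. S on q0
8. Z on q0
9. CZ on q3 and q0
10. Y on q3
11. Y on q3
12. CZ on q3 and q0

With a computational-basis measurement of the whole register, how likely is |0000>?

The probability of measuring |0000> is 1/2. Key observation: gates 9-12 undo each other exactly, leaving only the rest of the circuit to track.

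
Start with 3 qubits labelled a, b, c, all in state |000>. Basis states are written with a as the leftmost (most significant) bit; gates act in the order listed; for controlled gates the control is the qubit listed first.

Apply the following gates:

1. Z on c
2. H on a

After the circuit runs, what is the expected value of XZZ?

The observable XZZ averages to 1.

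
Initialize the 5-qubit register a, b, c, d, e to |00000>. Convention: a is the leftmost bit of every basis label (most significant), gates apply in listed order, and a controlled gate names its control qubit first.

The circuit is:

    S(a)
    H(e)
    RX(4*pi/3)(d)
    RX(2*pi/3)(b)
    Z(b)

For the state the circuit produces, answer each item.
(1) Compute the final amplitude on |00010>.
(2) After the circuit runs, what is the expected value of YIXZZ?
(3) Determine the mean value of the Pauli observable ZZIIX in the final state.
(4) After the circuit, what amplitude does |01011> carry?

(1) The final state's coefficient on |00010> equals -sqrt(6)*I/8.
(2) The expectation value of YIXZZ is 0.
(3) In the final state, ZZIIX has expectation -1/2.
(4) The amplitude on |01011> is 3*sqrt(2)/8.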